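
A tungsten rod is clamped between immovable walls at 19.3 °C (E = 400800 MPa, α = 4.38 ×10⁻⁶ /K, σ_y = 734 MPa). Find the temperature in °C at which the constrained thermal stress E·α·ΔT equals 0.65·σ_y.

291 °C

E = 400800 MPa = 400.8 GPa.
E·α·ΔT = 477.1 MPa ⇒ ΔT = 477.1 / (400.8×10³ × 4.38×10⁻⁶) = 271.8 K.
T = 19.3 + 271.8 = 291.1 °C.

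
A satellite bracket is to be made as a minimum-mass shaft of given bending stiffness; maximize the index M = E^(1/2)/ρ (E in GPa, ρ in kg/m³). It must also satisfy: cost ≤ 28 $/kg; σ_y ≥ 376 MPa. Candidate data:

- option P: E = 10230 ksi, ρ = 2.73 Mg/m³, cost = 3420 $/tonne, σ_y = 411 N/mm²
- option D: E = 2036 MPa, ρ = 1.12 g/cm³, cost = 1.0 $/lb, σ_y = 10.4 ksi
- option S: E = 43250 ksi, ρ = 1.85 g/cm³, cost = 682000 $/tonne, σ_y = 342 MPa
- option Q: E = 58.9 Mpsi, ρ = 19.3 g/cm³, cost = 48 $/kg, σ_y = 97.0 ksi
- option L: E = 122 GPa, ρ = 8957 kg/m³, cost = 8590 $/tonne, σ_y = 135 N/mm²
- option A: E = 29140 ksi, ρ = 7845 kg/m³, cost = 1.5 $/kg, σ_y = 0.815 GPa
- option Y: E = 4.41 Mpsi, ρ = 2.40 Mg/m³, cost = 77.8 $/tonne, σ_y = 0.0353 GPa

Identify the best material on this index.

Screen on constraints: cost ≤ 28 $/kg; σ_y ≥ 376 MPa. Survivors: option P, option A.
Putting every candidate on a common basis:
  option P: E = 70.53 GPa, ρ = 2730 kg/m³
  option A: E = 200.9 GPa, ρ = 7845 kg/m³
  option P: M = 3.08×10⁻³
  option A: M = 1.81×10⁻³
Option P ranks first.

option P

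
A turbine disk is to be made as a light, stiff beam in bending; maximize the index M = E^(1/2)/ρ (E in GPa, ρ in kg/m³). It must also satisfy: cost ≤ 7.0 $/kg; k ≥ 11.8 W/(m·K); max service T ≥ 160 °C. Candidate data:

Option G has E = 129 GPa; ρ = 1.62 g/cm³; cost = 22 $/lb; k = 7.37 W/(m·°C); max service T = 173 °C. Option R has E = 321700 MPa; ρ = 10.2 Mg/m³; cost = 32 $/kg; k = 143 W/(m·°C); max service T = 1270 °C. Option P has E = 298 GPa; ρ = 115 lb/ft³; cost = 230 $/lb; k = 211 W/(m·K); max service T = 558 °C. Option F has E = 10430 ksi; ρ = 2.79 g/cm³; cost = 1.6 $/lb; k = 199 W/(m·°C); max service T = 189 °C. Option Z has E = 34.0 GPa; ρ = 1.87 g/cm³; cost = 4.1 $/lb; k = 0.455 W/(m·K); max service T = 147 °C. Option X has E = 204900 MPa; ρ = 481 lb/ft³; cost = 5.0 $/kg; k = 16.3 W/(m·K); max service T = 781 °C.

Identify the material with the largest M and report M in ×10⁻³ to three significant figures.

option F, M = 3.04×10⁻³

Screen on constraints: cost ≤ 7.0 $/kg; k ≥ 11.8 W/(m·K); max service T ≥ 160 °C. Survivors: option F, option X.
Putting every candidate on a common basis:
  option F: E = 71.91 GPa, ρ = 2790 kg/m³
  option X: E = 204.9 GPa, ρ = 7705 kg/m³
  option F: M = 3.04×10⁻³
  option X: M = 1.86×10⁻³
Option F has the largest M.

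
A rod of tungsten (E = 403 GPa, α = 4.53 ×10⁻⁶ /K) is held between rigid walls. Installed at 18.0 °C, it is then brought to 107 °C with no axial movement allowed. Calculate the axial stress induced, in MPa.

ΔT = 89.00 K. Constrained thermal stress σ = E·α·ΔT = 403.0×10³ MPa × 4.53×10⁻⁶ × 89.00 = 162 MPa (compressive).

162 MPa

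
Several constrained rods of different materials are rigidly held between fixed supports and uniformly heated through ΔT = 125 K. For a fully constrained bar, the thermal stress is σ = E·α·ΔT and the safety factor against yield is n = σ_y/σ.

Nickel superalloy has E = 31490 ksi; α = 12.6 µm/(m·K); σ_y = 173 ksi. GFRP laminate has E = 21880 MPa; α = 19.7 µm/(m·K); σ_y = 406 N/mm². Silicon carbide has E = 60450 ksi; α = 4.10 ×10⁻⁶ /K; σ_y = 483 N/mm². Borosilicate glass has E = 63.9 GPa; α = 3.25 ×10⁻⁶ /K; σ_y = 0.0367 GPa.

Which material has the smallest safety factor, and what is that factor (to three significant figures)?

Per material, after unit conversion:
  nickel superalloy: E = 217.1, α = 12.6, σ_y = 1193 → σ = 342 MPa, n = 3.49
  GFRP laminate: E = 21.88, α = 19.7, σ_y = 406.0 → σ = 53.9 MPa, n = 7.54
  silicon carbide: E = 416.8, α = 4.10, σ_y = 483.0 → σ = 214 MPa, n = 2.26
  borosilicate glass: E = 63.90, α = 3.25, σ_y = 36.70 → σ = 26.0 MPa, n = 1.41
The minimum is borosilicate glass at n = 1.41.

borosilicate glass, n = 1.41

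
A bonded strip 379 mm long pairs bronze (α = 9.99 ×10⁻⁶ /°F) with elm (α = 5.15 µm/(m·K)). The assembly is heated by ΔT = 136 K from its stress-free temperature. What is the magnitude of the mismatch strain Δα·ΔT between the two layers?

1.75×10⁻³

bronze: α = 9.99×10⁻⁶/°F × 9/5 = 18.0×10⁻⁶/K.
Δα = |18.0 − 5.15|×10⁻⁶/K = 12.8×10⁻⁶/K.
Mismatch strain = Δα·ΔT = 12.8×10⁻⁶ × 136.0 = 1.75×10⁻³.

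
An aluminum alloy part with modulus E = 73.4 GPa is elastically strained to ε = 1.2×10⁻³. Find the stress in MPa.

88.1 MPa

σ = E·ε = 73400 MPa × 1.2×10⁻³ = 88.1 MPa.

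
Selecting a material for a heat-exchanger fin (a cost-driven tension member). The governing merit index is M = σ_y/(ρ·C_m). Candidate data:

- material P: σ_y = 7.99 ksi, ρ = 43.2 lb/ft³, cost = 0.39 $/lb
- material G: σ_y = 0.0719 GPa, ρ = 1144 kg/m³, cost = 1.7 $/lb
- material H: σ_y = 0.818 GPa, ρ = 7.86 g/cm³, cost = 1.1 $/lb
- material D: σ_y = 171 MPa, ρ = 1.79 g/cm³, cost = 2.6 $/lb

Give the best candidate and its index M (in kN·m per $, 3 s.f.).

Convert each candidate to consistent units, then evaluate M:
  material P: σ_y = 55.09 MPa, ρ = 692.0 kg/m³, cost = 0.8598 $/kg
  material G: σ_y = 71.90 MPa, ρ = 1144 kg/m³, cost = 3.748 $/kg
  material H: σ_y = 818.0 MPa, ρ = 7860 kg/m³, cost = 2.425 $/kg
  material D: σ_y = 171.0 MPa, ρ = 1790 kg/m³, cost = 5.732 $/kg
  material P: M = 92.6 kN·m per $
  material H: M = 42.9 kN·m per $
  material G: M = 16.8 kN·m per $
  material D: M = 16.7 kN·m per $
The maximum is for material P.

material P, M = 92.6 kN·m per $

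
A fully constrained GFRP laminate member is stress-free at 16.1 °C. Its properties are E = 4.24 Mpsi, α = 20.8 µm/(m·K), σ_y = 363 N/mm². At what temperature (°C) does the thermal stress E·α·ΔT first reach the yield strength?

613 °C

E = 4.24 Mpsi = 29.23 GPa.
σ_y = 363 N/mm² = 363.0 MPa.
E·α·ΔT = 363.0 MPa ⇒ ΔT = 363.0 / (29.23×10³ × 20.8×10⁻⁶) = 597.0 K.
T = 16.1 + 597.0 = 613.1 °C.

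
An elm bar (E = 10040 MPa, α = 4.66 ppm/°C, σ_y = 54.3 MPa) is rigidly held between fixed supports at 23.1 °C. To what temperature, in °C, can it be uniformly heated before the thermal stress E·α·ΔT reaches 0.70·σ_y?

E = 10040 MPa = 10.04 GPa.
E·α·ΔT = 38.01 MPa ⇒ ΔT = 38.01 / (10.04×10³ × 4.66×10⁻⁶) = 812.4 K.
T = 23.1 + 812.4 = 835.5 °C.

836 °C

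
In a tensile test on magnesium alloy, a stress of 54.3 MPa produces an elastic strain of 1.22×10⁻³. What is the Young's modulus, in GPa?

44.5 GPa

E = σ/ε = 54.3 MPa / 1.22×10⁻³ = 44510 MPa = 44.5 GPa.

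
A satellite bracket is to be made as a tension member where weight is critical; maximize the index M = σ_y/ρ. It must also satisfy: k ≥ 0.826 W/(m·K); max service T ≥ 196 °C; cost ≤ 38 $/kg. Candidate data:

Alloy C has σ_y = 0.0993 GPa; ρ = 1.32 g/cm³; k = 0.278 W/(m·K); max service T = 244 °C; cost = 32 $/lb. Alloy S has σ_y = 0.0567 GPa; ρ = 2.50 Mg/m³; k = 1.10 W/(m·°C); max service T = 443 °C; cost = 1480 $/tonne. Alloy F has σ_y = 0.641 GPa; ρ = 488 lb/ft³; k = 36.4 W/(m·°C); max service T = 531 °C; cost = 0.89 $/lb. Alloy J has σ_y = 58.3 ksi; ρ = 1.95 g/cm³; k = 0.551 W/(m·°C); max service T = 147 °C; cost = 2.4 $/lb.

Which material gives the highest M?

alloy F

Screen on constraints: k ≥ 0.826 W/(m·K); max service T ≥ 196 °C; cost ≤ 38 $/kg. Survivors: alloy S, alloy F.
Convert each candidate to consistent units, then evaluate M:
  alloy S: σ_y = 56.70 MPa, ρ = 2500 kg/m³
  alloy F: σ_y = 641.0 MPa, ρ = 7817 kg/m³
  alloy F: M = 82.0 kN·m/kg
  alloy S: M = 22.7 kN·m/kg
Alloy F ranks first.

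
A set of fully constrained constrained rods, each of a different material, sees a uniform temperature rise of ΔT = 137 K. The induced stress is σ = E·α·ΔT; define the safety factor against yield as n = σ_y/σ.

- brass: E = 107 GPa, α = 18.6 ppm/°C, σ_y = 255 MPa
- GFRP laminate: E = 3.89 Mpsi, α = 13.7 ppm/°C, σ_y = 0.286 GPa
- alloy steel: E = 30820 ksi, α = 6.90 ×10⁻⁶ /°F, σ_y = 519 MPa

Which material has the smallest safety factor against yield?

In consistent units (E in GPa, α in ×10⁻⁶/K, σ_y in MPa):
  brass: E = 107.0, α = 18.6, σ_y = 255.0 → σ = 273 MPa, n = 0.935
  GFRP laminate: E = 26.82, α = 13.7, σ_y = 286.0 → σ = 50.3 MPa, n = 5.68
  alloy steel: E = 212.5, α = 12.4, σ_y = 519.0 → σ = 362 MPa, n = 1.44
Brass has the lowest safety factor, n = 0.935.

brass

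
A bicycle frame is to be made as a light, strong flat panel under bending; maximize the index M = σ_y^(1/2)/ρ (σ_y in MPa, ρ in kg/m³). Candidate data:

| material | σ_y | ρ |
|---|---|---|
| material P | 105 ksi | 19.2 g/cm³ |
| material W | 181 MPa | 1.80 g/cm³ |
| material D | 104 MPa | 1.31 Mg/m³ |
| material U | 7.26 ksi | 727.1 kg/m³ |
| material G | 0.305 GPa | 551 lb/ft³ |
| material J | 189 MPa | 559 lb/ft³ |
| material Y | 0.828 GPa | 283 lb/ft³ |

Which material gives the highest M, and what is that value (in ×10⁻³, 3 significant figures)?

material U, M = 9.73×10⁻³

Putting every candidate on a common basis:
  material P: σ_y = 723.9 MPa, ρ = 19200 kg/m³
  material W: σ_y = 181.0 MPa, ρ = 1800 kg/m³
  material D: σ_y = 104.0 MPa, ρ = 1310 kg/m³
  material U: σ_y = 50.06 MPa, ρ = 727.1 kg/m³
  material G: σ_y = 305.0 MPa, ρ = 8826 kg/m³
  material J: σ_y = 189.0 MPa, ρ = 8954 kg/m³
  material Y: σ_y = 828.0 MPa, ρ = 4533 kg/m³
  material U: M = 9.73×10⁻³
  material D: M = 7.78×10⁻³
  material W: M = 7.47×10⁻³
  material Y: M = 6.35×10⁻³
  material G: M = 1.98×10⁻³
  material J: M = 1.54×10⁻³
  material P: M = 1.40×10⁻³
Material U ranks first.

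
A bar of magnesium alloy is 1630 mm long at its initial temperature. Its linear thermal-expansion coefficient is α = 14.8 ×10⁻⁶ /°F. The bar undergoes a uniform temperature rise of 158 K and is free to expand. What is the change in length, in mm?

Convert α: 14.8×10⁻⁶/°F × (9/5) = 26.6×10⁻⁶/K.
ΔL = α·L₀·ΔT = 26.6×10⁻⁶ × 1630 mm × 158.0 K = 6.86 mm.

6.86 mm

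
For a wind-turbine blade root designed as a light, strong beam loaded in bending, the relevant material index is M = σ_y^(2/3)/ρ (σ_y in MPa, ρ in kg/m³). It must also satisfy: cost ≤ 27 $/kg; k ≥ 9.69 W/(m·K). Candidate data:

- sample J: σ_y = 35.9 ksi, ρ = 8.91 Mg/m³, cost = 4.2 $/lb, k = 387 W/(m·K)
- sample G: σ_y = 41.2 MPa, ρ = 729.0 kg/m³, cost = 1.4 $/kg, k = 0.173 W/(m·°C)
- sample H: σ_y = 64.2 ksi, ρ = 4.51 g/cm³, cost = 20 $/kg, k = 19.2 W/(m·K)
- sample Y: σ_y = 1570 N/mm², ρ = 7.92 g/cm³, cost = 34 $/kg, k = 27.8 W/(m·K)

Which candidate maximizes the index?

sample H

Screen on constraints: cost ≤ 27 $/kg; k ≥ 9.69 W/(m·K). Survivors: sample J, sample H.
Convert each candidate to consistent units, then evaluate M:
  sample J: σ_y = 247.5 MPa, ρ = 8910 kg/m³
  sample H: σ_y = 442.6 MPa, ρ = 4510 kg/m³
  sample H: M = 12.9×10⁻³
  sample J: M = 4.42×10⁻³
Sample H ranks first.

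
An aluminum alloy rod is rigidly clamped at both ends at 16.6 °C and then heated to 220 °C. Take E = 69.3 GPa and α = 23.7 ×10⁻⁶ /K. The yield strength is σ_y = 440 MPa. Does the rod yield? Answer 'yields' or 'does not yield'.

ΔT = 203.4 K. Constrained thermal stress σ = E·α·ΔT = 69.30×10³ MPa × 23.7×10⁻⁶ × 203.4 = 334 MPa (compressive).
Compare to σ_y = 440 MPa: σ < σ_y, so it does not yield.

does not yield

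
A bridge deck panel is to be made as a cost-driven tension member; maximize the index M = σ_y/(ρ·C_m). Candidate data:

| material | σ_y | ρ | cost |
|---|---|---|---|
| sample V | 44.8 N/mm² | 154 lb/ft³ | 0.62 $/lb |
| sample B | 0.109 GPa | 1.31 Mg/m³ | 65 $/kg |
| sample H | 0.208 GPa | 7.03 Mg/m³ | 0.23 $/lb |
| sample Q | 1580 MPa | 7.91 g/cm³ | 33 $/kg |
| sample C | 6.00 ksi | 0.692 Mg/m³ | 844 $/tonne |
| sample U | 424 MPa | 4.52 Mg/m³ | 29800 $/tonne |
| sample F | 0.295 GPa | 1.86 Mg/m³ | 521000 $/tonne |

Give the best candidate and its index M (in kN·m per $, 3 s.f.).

Convert each candidate to consistent units, then evaluate M:
  sample V: σ_y = 44.80 MPa, ρ = 2467 kg/m³, cost = 1.367 $/kg
  sample B: σ_y = 109.0 MPa, ρ = 1310 kg/m³, cost = 65.00 $/kg
  sample H: σ_y = 208.0 MPa, ρ = 7030 kg/m³, cost = 0.5071 $/kg
  sample Q: σ_y = 1580 MPa, ρ = 7910 kg/m³, cost = 33.00 $/kg
  sample C: σ_y = 41.37 MPa, ρ = 692.0 kg/m³, cost = 0.8440 $/kg
  sample U: σ_y = 424.0 MPa, ρ = 4520 kg/m³, cost = 29.80 $/kg
  sample F: σ_y = 295.0 MPa, ρ = 1860 kg/m³, cost = 521.0 $/kg
  sample C: M = 70.8 kN·m per $
  sample H: M = 58.4 kN·m per $
  sample V: M = 13.3 kN·m per $
  sample Q: M = 6.05 kN·m per $
  sample U: M = 3.15 kN·m per $
  sample B: M = 1.28 kN·m per $
  sample F: M = 0.304 kN·m per $
Sample C has the largest M.

sample C, M = 70.8 kN·m per $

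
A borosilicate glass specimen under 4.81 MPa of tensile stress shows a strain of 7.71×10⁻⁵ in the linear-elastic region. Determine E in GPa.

E = σ/ε = 4.81 MPa / 7.71×10⁻⁵ = 62390 MPa = 62.4 GPa.

62.4 GPa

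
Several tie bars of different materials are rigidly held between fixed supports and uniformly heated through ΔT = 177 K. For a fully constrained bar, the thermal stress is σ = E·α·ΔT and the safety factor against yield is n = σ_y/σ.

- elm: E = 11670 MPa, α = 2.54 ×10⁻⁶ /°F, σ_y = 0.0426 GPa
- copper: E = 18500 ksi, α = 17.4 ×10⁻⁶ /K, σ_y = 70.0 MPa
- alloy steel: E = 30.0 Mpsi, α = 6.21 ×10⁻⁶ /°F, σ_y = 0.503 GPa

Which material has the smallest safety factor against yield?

copper

In consistent units (E in GPa, α in ×10⁻⁶/K, σ_y in MPa):
  elm: E = 11.67, α = 4.57, σ_y = 42.60 → σ = 9.44 MPa, n = 4.51
  copper: E = 127.6, α = 17.4, σ_y = 70.00 → σ = 393 MPa, n = 0.178
  alloy steel: E = 206.8, α = 11.2, σ_y = 503.0 → σ = 409 MPa, n = 1.23
Smallest n: copper with n = 0.178.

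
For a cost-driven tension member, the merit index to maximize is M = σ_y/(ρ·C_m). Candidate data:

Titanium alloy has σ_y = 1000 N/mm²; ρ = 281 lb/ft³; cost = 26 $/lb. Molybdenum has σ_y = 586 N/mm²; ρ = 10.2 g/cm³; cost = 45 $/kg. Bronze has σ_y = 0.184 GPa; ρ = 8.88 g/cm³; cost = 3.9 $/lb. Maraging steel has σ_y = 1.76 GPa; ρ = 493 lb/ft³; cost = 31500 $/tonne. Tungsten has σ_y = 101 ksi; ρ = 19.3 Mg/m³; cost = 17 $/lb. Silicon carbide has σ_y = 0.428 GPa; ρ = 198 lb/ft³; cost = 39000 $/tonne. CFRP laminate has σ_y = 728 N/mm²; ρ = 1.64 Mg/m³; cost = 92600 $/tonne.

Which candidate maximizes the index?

In SI units:
  titanium alloy: σ_y = 1000 MPa, ρ = 4501 kg/m³, cost = 57.32 $/kg
  molybdenum: σ_y = 586.0 MPa, ρ = 10200 kg/m³, cost = 45.00 $/kg
  bronze: σ_y = 184.0 MPa, ρ = 8880 kg/m³, cost = 8.598 $/kg
  maraging steel: σ_y = 1760 MPa, ρ = 7897 kg/m³, cost = 31.50 $/kg
  tungsten: σ_y = 696.4 MPa, ρ = 19300 kg/m³, cost = 37.48 $/kg
  silicon carbide: σ_y = 428.0 MPa, ρ = 3172 kg/m³, cost = 39.00 $/kg
  CFRP laminate: σ_y = 728.0 MPa, ρ = 1640 kg/m³, cost = 92.60 $/kg
  maraging steel: M = 7.08 kN·m per $
  CFRP laminate: M = 4.79 kN·m per $
  titanium alloy: M = 3.88 kN·m per $
  silicon carbide: M = 3.46 kN·m per $
  bronze: M = 2.41 kN·m per $
  molybdenum: M = 1.28 kN·m per $
  tungsten: M = 0.963 kN·m per $
The maximum is for maraging steel.

maraging steel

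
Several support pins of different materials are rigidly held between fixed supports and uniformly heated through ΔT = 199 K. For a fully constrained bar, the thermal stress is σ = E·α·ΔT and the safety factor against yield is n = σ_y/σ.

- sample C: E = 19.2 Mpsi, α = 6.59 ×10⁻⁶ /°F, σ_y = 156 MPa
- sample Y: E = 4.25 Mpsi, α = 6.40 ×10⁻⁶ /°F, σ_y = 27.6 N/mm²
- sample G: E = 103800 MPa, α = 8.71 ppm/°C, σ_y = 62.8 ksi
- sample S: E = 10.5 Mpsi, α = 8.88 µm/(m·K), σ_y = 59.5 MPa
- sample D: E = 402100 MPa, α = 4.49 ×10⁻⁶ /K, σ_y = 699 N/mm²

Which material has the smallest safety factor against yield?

Per material, after unit conversion:
  sample C: E = 132.4, α = 11.9, σ_y = 156.0 → σ = 312 MPa, n = 0.499
  sample Y: E = 29.30, α = 11.5, σ_y = 27.60 → σ = 67.2 MPa, n = 0.411
  sample G: E = 103.8, α = 8.71, σ_y = 433.0 → σ = 180 MPa, n = 2.41
  sample S: E = 72.39, α = 8.88, σ_y = 59.50 → σ = 128 MPa, n = 0.465
  sample D: E = 402.1, α = 4.49, σ_y = 699.0 → σ = 359 MPa, n = 1.95
The minimum is sample Y at n = 0.411.

sample Y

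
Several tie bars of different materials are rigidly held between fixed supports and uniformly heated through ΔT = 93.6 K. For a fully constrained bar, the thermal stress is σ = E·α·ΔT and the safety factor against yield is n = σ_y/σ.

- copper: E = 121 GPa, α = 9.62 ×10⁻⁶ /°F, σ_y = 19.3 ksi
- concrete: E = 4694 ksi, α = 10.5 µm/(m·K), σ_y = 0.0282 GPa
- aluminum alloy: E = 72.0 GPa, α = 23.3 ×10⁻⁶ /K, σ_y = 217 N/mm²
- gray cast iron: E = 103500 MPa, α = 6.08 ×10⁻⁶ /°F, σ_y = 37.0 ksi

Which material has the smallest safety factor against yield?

copper

In consistent units (E in GPa, α in ×10⁻⁶/K, σ_y in MPa):
  copper: E = 121.0, α = 17.3, σ_y = 133.1 → σ = 196 MPa, n = 0.679
  concrete: E = 32.36, α = 10.5, σ_y = 28.20 → σ = 31.8 MPa, n = 0.887
  aluminum alloy: E = 72.00, α = 23.3, σ_y = 217.0 → σ = 157 MPa, n = 1.38
  gray cast iron: E = 103.5, α = 10.9, σ_y = 255.1 → σ = 106 MPa, n = 2.41
Copper has the lowest safety factor, n = 0.679.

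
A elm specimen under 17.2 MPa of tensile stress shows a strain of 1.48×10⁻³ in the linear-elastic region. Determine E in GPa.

11.6 GPa

E = σ/ε = 17.2 MPa / 1.48×10⁻³ = 11620 MPa = 11.6 GPa.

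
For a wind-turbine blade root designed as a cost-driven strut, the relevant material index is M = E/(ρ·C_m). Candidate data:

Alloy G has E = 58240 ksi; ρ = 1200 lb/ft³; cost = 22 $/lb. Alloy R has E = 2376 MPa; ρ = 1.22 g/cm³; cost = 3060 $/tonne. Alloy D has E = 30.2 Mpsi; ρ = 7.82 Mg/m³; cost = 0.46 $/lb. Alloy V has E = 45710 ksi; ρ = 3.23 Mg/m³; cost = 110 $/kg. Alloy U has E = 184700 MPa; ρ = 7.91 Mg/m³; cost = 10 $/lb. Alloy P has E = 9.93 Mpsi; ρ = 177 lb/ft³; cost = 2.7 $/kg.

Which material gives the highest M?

In SI units:
  alloy G: E = 401.6 GPa, ρ = 19220 kg/m³, cost = 48.50 $/kg
  alloy R: E = 2.376 GPa, ρ = 1220 kg/m³, cost = 3.060 $/kg
  alloy D: E = 208.2 GPa, ρ = 7820 kg/m³, cost = 1.014 $/kg
  alloy V: E = 315.2 GPa, ρ = 3230 kg/m³, cost = 110.0 $/kg
  alloy U: E = 184.7 GPa, ρ = 7910 kg/m³, cost = 22.05 $/kg
  alloy P: E = 68.46 GPa, ρ = 2835 kg/m³, cost = 2.700 $/kg
  alloy D: M = 26.3 MN·m per $
  alloy P: M = 8.94 MN·m per $
  alloy U: M = 1.06 MN·m per $
  alloy V: M = 0.887 MN·m per $
  alloy R: M = 0.636 MN·m per $
  alloy G: M = 0.431 MN·m per $
Highest index: alloy D.

alloy D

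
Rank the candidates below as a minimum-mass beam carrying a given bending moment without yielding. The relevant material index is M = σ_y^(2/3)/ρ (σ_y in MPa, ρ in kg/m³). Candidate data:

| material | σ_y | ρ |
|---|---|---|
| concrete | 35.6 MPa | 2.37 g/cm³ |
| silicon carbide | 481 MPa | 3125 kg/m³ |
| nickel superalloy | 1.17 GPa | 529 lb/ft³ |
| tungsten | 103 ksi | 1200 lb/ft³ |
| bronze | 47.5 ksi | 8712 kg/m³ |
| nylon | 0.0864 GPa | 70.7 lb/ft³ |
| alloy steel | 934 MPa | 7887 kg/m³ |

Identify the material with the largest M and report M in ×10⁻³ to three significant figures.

Normalizing units and computing the index:
  concrete: σ_y = 35.60 MPa, ρ = 2370 kg/m³
  silicon carbide: σ_y = 481.0 MPa, ρ = 3125 kg/m³
  nickel superalloy: σ_y = 1170 MPa, ρ = 8474 kg/m³
  tungsten: σ_y = 710.2 MPa, ρ = 19220 kg/m³
  bronze: σ_y = 327.5 MPa, ρ = 8712 kg/m³
  nylon: σ_y = 86.40 MPa, ρ = 1133 kg/m³
  alloy steel: σ_y = 934.0 MPa, ρ = 7887 kg/m³
  silicon carbide: M = 19.6×10⁻³
  nylon: M = 17.3×10⁻³
  nickel superalloy: M = 13.1×10⁻³
  alloy steel: M = 12.1×10⁻³
  bronze: M = 5.45×10⁻³
  concrete: M = 4.57×10⁻³
  tungsten: M = 4.14×10⁻³
Highest index: silicon carbide.

silicon carbide, M = 19.6×10⁻³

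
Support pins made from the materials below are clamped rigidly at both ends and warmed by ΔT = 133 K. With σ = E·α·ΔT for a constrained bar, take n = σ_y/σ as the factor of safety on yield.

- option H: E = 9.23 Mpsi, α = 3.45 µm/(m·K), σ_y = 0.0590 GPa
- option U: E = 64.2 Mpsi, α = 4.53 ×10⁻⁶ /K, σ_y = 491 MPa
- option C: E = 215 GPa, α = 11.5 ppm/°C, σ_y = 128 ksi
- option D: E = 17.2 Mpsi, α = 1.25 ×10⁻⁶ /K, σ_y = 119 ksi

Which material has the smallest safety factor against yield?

option U

With everything in SI (GPa, ×10⁻⁶/K, MPa):
  option H: E = 63.64, α = 3.45, σ_y = 59.00 → σ = 29.2 MPa, n = 2.02
  option U: E = 442.6, α = 4.53, σ_y = 491.0 → σ = 267 MPa, n = 1.84
  option C: E = 215.0, α = 11.5, σ_y = 882.5 → σ = 329 MPa, n = 2.68
  option D: E = 118.6, α = 1.25, σ_y = 820.5 → σ = 19.7 MPa, n = 41.6
The minimum is option U at n = 1.84.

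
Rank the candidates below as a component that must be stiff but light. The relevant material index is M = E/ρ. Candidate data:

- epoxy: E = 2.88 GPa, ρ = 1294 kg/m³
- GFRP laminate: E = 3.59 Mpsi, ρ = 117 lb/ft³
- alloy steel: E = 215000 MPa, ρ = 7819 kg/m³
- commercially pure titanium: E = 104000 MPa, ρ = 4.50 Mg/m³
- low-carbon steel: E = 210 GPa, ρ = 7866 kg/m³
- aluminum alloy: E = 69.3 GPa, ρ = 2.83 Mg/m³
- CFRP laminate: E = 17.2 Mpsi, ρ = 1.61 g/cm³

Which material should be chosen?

In SI units:
  epoxy: E = 2.880 GPa, ρ = 1294 kg/m³
  GFRP laminate: E = 24.75 GPa, ρ = 1874 kg/m³
  alloy steel: E = 215.0 GPa, ρ = 7819 kg/m³
  commercially pure titanium: E = 104.0 GPa, ρ = 4500 kg/m³
  low-carbon steel: E = 210.0 GPa, ρ = 7866 kg/m³
  aluminum alloy: E = 69.30 GPa, ρ = 2830 kg/m³
  CFRP laminate: E = 118.6 GPa, ρ = 1610 kg/m³
  CFRP laminate: M = 73.7 MN·m/kg
  alloy steel: M = 27.5 MN·m/kg
  low-carbon steel: M = 26.7 MN·m/kg
  aluminum alloy: M = 24.5 MN·m/kg
  commercially pure titanium: M = 23.1 MN·m/kg
  GFRP laminate: M = 13.2 MN·m/kg
  epoxy: M = 2.23 MN·m/kg
CFRP laminate ranks first.

CFRP laminate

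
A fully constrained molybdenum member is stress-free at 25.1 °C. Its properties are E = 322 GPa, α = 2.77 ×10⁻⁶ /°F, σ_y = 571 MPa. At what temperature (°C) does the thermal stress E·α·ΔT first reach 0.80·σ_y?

310 °C

α = 2.77×10⁻⁶/°F × 9/5 = 4.99×10⁻⁶/K.
E·α·ΔT = 456.8 MPa ⇒ ΔT = 456.8 / (322.0×10³ × 4.99×10⁻⁶) = 284.5 K.
T = 25.1 + 284.5 = 309.6 °C.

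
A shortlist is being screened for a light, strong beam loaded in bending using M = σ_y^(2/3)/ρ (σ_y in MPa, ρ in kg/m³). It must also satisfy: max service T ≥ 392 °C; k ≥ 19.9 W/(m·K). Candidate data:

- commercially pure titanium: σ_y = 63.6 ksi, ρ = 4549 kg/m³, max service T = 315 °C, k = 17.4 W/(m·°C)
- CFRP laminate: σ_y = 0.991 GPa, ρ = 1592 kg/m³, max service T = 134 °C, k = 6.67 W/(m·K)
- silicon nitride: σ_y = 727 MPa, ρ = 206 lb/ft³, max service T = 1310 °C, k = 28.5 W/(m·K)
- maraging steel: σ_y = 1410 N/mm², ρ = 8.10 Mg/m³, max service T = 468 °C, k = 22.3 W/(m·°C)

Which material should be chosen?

Screen on constraints: max service T ≥ 392 °C; k ≥ 19.9 W/(m·K). Survivors: silicon nitride, maraging steel.
Convert each candidate to consistent units, then evaluate M:
  silicon nitride: σ_y = 727.0 MPa, ρ = 3300 kg/m³
  maraging steel: σ_y = 1410 MPa, ρ = 8100 kg/m³
  silicon nitride: M = 24.5×10⁻³
  maraging steel: M = 15.5×10⁻³
Silicon nitride has the largest M.

silicon nitride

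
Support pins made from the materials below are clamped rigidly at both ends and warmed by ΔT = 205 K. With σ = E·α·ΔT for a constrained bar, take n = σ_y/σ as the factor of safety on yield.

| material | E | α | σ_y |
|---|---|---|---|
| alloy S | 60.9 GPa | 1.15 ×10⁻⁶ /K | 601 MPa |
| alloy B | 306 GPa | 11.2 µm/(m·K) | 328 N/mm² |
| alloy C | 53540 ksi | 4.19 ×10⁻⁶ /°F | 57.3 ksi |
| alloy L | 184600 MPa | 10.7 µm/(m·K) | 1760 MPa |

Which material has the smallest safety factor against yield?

alloy B

Per material, after unit conversion:
  alloy S: E = 60.90, α = 1.15, σ_y = 601.0 → σ = 14.4 MPa, n = 41.9
  alloy B: E = 306.0, α = 11.2, σ_y = 328.0 → σ = 703 MPa, n = 0.467
  alloy C: E = 369.1, α = 7.54, σ_y = 395.1 → σ = 571 MPa, n = 0.692
  alloy L: E = 184.6, α = 10.7, σ_y = 1760 → σ = 405 MPa, n = 4.35
Smallest n: alloy B with n = 0.467.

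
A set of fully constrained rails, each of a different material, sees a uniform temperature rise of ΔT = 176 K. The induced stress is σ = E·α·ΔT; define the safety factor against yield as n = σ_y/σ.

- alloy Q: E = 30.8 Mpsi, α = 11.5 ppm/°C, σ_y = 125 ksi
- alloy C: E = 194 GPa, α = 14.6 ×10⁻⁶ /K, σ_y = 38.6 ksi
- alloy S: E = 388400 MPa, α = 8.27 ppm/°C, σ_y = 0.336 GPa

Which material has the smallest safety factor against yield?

In consistent units (E in GPa, α in ×10⁻⁶/K, σ_y in MPa):
  alloy Q: E = 212.4, α = 11.5, σ_y = 861.8 → σ = 430 MPa, n = 2.01
  alloy C: E = 194.0, α = 14.6, σ_y = 266.1 → σ = 499 MPa, n = 0.534
  alloy S: E = 388.4, α = 8.27, σ_y = 336.0 → σ = 565 MPa, n = 0.594
Alloy C has the lowest safety factor, n = 0.534.

alloy C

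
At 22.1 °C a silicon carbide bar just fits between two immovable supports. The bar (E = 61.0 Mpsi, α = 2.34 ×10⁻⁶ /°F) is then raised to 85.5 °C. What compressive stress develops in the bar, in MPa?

112 MPa

E = 61.0 Mpsi = 420.6 GPa.
α = 2.34×10⁻⁶/°F × 9/5 = 4.21×10⁻⁶/K.
ΔT = 63.40 K. Constrained thermal stress σ = E·α·ΔT = 420.6×10³ MPa × 4.21×10⁻⁶ × 63.40 = 112 MPa (compressive).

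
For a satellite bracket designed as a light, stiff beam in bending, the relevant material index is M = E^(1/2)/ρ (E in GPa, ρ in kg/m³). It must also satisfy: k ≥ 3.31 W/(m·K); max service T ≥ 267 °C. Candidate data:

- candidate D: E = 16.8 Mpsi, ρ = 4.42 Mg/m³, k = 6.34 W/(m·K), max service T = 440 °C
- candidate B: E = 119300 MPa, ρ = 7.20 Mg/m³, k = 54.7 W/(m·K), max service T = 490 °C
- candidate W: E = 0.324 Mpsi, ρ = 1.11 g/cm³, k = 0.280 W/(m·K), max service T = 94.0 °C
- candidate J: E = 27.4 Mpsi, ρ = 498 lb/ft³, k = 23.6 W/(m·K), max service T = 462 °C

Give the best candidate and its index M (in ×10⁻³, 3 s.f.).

candidate D, M = 2.43×10⁻³

Screen on constraints: k ≥ 3.31 W/(m·K); max service T ≥ 267 °C. Survivors: candidate D, candidate B, candidate J.
Normalizing units and computing the index:
  candidate D: E = 115.8 GPa, ρ = 4420 kg/m³
  candidate B: E = 119.3 GPa, ρ = 7200 kg/m³
  candidate J: E = 188.9 GPa, ρ = 7977 kg/m³
  candidate D: M = 2.43×10⁻³
  candidate J: M = 1.72×10⁻³
  candidate B: M = 1.52×10⁻³
The maximum is for candidate D.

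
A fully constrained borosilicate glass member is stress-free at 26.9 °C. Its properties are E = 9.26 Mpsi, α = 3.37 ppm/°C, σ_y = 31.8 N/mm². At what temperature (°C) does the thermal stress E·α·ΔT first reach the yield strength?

175 °C

E = 9.26 Mpsi = 63.85 GPa.
σ_y = 31.8 N/mm² = 31.80 MPa.
E·α·ΔT = 31.80 MPa ⇒ ΔT = 31.80 / (63.85×10³ × 3.37×10⁻⁶) = 147.8 K.
T = 26.9 + 147.8 = 174.7 °C.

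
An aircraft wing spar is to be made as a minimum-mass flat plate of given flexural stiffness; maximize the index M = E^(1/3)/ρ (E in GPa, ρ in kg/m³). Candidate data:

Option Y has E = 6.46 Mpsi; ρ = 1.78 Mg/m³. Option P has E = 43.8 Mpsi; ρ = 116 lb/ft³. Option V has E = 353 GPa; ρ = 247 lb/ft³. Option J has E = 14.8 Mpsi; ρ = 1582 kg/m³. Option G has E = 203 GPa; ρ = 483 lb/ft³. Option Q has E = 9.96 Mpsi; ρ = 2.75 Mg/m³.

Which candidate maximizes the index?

After converting to SI:
  option Y: E = 44.54 GPa, ρ = 1780 kg/m³
  option P: E = 302.0 GPa, ρ = 1858 kg/m³
  option V: E = 353.0 GPa, ρ = 3957 kg/m³
  option J: E = 102.0 GPa, ρ = 1582 kg/m³
  option G: E = 203.0 GPa, ρ = 7737 kg/m³
  option Q: E = 68.67 GPa, ρ = 2750 kg/m³
  option P: M = 3.61×10⁻³
  option J: M = 2.95×10⁻³
  option Y: M = 1.99×10⁻³
  option V: M = 1.79×10⁻³
  option Q: M = 1.49×10⁻³
  option G: M = 0.760×10⁻³
Option P ranks first.

option P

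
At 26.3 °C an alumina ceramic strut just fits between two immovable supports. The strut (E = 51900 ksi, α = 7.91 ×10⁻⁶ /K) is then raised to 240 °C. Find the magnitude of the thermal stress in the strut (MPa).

E = 51900 ksi = 357.8 GPa.
ΔT = 213.7 K. Constrained thermal stress σ = E·α·ΔT = 357.8×10³ MPa × 7.91×10⁻⁶ × 213.7 = 605 MPa (compressive).

605 MPa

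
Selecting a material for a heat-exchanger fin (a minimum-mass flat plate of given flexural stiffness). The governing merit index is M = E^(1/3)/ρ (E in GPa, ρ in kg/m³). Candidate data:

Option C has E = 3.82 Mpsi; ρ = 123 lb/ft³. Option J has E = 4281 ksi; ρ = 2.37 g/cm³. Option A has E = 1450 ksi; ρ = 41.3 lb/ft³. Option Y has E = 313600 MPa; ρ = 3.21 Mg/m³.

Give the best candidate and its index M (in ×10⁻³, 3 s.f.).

Convert each candidate to consistent units, then evaluate M:
  option C: E = 26.34 GPa, ρ = 1970 kg/m³
  option J: E = 29.52 GPa, ρ = 2370 kg/m³
  option A: E = 9.997 GPa, ρ = 661.6 kg/m³
  option Y: E = 313.6 GPa, ρ = 3210 kg/m³
  option A: M = 3.26×10⁻³
  option Y: M = 2.12×10⁻³
  option C: M = 1.51×10⁻³
  option J: M = 1.30×10⁻³
Option A has the largest M.

option A, M = 3.26×10⁻³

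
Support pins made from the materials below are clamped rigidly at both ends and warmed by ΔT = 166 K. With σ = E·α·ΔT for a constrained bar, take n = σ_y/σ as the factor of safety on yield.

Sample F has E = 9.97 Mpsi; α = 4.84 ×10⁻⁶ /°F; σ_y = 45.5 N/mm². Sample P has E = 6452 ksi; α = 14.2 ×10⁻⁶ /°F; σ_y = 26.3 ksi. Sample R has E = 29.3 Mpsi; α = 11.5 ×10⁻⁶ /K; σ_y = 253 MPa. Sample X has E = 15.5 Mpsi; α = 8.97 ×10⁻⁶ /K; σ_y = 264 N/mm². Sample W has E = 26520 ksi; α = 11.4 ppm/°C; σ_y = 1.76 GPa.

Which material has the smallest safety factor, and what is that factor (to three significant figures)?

sample F, n = 0.458

With everything in SI (GPa, ×10⁻⁶/K, MPa):
  sample F: E = 68.74, α = 8.71, σ_y = 45.50 → σ = 99.4 MPa, n = 0.458
  sample P: E = 44.48, α = 25.6, σ_y = 181.3 → σ = 189 MPa, n = 0.961
  sample R: E = 202.0, α = 11.5, σ_y = 253.0 → σ = 386 MPa, n = 0.656
  sample X: E = 106.9, α = 8.97, σ_y = 264.0 → σ = 159 MPa, n = 1.66
  sample W: E = 182.8, α = 11.4, σ_y = 1760 → σ = 346 MPa, n = 5.09
The minimum is sample F at n = 0.458.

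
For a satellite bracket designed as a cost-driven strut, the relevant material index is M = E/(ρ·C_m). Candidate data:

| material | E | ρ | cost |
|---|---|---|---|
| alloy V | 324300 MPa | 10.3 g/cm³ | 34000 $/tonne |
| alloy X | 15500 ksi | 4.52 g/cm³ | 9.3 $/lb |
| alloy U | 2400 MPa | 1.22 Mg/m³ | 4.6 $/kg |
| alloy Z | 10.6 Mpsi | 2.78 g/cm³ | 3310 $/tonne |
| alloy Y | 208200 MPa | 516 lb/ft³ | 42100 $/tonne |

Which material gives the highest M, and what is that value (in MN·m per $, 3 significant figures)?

In SI units:
  alloy V: E = 324.3 GPa, ρ = 10300 kg/m³, cost = 34.00 $/kg
  alloy X: E = 106.9 GPa, ρ = 4520 kg/m³, cost = 20.50 $/kg
  alloy U: E = 2.400 GPa, ρ = 1220 kg/m³, cost = 4.600 $/kg
  alloy Z: E = 73.08 GPa, ρ = 2780 kg/m³, cost = 3.310 $/kg
  alloy Y: E = 208.2 GPa, ρ = 8266 kg/m³, cost = 42.10 $/kg
  alloy Z: M = 7.94 MN·m per $
  alloy X: M = 1.15 MN·m per $
  alloy V: M = 0.926 MN·m per $
  alloy Y: M = 0.598 MN·m per $
  alloy U: M = 0.428 MN·m per $
Alloy Z ranks first.

alloy Z, M = 7.94 MN·m per $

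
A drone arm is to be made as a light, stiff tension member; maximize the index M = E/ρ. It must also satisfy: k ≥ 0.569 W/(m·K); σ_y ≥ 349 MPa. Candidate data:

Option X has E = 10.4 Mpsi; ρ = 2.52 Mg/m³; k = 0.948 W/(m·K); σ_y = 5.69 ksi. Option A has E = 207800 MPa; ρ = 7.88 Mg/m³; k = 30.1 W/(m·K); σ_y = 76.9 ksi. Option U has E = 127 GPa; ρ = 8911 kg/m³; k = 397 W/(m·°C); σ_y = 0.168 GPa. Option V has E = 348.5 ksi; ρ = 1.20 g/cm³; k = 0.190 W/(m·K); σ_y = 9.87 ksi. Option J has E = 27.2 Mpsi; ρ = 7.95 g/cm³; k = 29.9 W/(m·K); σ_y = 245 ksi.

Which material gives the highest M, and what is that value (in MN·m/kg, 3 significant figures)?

Screen on constraints: k ≥ 0.569 W/(m·K); σ_y ≥ 349 MPa. Survivors: option A, option J.
Normalizing units and computing the index:
  option A: E = 207.8 GPa, ρ = 7880 kg/m³
  option J: E = 187.5 GPa, ρ = 7950 kg/m³
  option A: M = 26.4 MN·m/kg
  option J: M = 23.6 MN·m/kg
Option A ranks first.

option A, M = 26.4 MN·m/kg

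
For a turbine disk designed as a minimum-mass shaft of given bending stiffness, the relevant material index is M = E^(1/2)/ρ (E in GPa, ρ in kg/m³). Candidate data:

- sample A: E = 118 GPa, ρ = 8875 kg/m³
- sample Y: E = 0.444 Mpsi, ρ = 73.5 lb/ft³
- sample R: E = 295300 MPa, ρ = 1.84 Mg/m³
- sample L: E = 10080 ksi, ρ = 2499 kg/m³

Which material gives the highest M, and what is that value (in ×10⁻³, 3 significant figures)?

sample R, M = 9.34×10⁻³

In SI units:
  sample A: E = 118.0 GPa, ρ = 8875 kg/m³
  sample Y: E = 3.061 GPa, ρ = 1177 kg/m³
  sample R: E = 295.3 GPa, ρ = 1840 kg/m³
  sample L: E = 69.50 GPa, ρ = 2499 kg/m³
  sample R: M = 9.34×10⁻³
  sample L: M = 3.34×10⁻³
  sample Y: M = 1.49×10⁻³
  sample A: M = 1.22×10⁻³
The maximum is for sample R.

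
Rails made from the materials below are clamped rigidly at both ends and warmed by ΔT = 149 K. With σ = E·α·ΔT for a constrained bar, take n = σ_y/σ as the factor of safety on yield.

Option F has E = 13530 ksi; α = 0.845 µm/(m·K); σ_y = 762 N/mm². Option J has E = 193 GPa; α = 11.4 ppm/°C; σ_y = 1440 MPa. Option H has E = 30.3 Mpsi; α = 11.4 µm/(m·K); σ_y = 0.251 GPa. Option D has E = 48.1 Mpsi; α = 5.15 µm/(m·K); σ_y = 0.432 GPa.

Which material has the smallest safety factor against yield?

Per material, after unit conversion:
  option F: E = 93.29, α = 0.845, σ_y = 762.0 → σ = 11.7 MPa, n = 64.9
  option J: E = 193.0, α = 11.4, σ_y = 1440 → σ = 328 MPa, n = 4.39
  option H: E = 208.9, α = 11.4, σ_y = 251.0 → σ = 355 MPa, n = 0.707
  option D: E = 331.6, α = 5.15, σ_y = 432.0 → σ = 254 MPa, n = 1.70
Option H has the lowest safety factor, n = 0.707.

option H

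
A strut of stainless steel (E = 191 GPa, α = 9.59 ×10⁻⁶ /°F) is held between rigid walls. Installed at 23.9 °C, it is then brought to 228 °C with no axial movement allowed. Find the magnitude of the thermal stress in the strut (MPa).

α = 9.59×10⁻⁶/°F × 9/5 = 17.3×10⁻⁶/K.
ΔT = 204.1 K. Constrained thermal stress σ = E·α·ΔT = 191.0×10³ MPa × 17.3×10⁻⁶ × 204.1 = 673 MPa (compressive).

673 MPa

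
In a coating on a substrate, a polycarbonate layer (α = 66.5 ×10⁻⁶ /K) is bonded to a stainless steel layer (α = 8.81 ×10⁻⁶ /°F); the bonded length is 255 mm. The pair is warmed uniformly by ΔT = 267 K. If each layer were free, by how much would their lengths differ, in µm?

stainless steel: α = 8.81×10⁻⁶/°F × 9/5 = 15.9×10⁻⁶/K.
Δα = |66.5 − 15.9|×10⁻⁶/K = 50.6×10⁻⁶/K.
ΔL_mismatch = Δα·L·ΔT = 50.6×10⁻⁶ × 255.0 mm × 267.0 K = 3450 µm.

3450 µm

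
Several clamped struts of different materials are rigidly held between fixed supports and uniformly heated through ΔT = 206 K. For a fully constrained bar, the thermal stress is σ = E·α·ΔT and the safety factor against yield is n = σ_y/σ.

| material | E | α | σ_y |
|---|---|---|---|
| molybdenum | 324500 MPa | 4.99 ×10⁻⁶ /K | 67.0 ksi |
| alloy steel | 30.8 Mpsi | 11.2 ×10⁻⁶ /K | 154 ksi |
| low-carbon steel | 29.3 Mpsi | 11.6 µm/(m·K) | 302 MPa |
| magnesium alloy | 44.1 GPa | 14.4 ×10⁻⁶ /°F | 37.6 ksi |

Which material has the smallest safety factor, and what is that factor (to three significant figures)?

Converting E to GPa, α to ×10⁻⁶/K, σ_y to MPa, then σ and n for each:
  molybdenum: E = 324.5, α = 4.99, σ_y = 461.9 → σ = 334 MPa, n = 1.38
  alloy steel: E = 212.4, α = 11.2, σ_y = 1062 → σ = 490 MPa, n = 2.17
  low-carbon steel: E = 202.0, α = 11.6, σ_y = 302.0 → σ = 483 MPa, n = 0.626
  magnesium alloy: E = 44.10, α = 25.9, σ_y = 259.2 → σ = 235 MPa, n = 1.10
Smallest n: low-carbon steel with n = 0.626.

low-carbon steel, n = 0.626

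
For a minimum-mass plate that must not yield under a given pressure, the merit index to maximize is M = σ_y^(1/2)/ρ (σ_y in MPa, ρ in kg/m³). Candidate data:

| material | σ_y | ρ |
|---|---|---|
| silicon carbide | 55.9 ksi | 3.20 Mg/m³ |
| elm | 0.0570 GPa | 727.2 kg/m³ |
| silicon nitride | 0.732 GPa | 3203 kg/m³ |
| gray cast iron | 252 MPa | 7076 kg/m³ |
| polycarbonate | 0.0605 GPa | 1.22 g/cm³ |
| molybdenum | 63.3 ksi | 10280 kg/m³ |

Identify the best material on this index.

elm

Convert each candidate to consistent units, then evaluate M:
  silicon carbide: σ_y = 385.4 MPa, ρ = 3200 kg/m³
  elm: σ_y = 57.00 MPa, ρ = 727.2 kg/m³
  silicon nitride: σ_y = 732.0 MPa, ρ = 3203 kg/m³
  gray cast iron: σ_y = 252.0 MPa, ρ = 7076 kg/m³
  polycarbonate: σ_y = 60.50 MPa, ρ = 1220 kg/m³
  molybdenum: σ_y = 436.4 MPa, ρ = 10280 kg/m³
  elm: M = 10.4×10⁻³
  silicon nitride: M = 8.45×10⁻³
  polycarbonate: M = 6.38×10⁻³
  silicon carbide: M = 6.14×10⁻³
  gray cast iron: M = 2.24×10⁻³
  molybdenum: M = 2.03×10⁻³
The maximum is for elm.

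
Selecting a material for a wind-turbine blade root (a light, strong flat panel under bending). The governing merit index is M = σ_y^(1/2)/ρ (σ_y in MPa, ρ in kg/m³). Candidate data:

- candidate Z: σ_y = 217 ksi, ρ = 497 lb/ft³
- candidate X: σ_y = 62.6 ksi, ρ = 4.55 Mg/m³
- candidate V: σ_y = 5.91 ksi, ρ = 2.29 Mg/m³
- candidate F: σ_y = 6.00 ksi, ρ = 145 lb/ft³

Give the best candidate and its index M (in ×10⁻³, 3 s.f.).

candidate Z, M = 4.86×10⁻³

Normalizing units and computing the index:
  candidate Z: σ_y = 1496 MPa, ρ = 7961 kg/m³
  candidate X: σ_y = 431.6 MPa, ρ = 4550 kg/m³
  candidate V: σ_y = 40.75 MPa, ρ = 2290 kg/m³
  candidate F: σ_y = 41.37 MPa, ρ = 2323 kg/m³
  candidate Z: M = 4.86×10⁻³
  candidate X: M = 4.57×10⁻³
  candidate V: M = 2.79×10⁻³
  candidate F: M = 2.77×10⁻³
Candidate Z has the largest M.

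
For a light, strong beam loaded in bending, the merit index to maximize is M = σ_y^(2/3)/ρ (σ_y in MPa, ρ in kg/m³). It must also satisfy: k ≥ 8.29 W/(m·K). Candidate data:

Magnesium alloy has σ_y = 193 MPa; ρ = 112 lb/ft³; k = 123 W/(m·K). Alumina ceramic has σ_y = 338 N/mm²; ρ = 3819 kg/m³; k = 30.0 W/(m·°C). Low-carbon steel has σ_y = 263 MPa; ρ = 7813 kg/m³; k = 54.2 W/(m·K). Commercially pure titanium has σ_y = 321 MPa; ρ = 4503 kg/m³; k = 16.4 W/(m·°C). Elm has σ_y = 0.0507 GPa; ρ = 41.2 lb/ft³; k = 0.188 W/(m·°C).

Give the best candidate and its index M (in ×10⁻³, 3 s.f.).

magnesium alloy, M = 18.6×10⁻³

Screen on constraints: k ≥ 8.29 W/(m·K). Survivors: magnesium alloy, alumina ceramic, low-carbon steel, commercially pure titanium.
After converting to SI:
  magnesium alloy: σ_y = 193.0 MPa, ρ = 1794 kg/m³
  alumina ceramic: σ_y = 338.0 MPa, ρ = 3819 kg/m³
  low-carbon steel: σ_y = 263.0 MPa, ρ = 7813 kg/m³
  commercially pure titanium: σ_y = 321.0 MPa, ρ = 4503 kg/m³
  magnesium alloy: M = 18.6×10⁻³
  alumina ceramic: M = 12.7×10⁻³
  commercially pure titanium: M = 10.4×10⁻³
  low-carbon steel: M = 5.25×10⁻³
Magnesium alloy ranks first.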